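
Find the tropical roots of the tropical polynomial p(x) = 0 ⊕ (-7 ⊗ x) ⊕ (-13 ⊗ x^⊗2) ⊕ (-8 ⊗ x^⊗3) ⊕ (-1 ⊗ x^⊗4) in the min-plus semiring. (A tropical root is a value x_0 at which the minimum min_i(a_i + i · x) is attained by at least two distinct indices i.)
Roots: {-7, -5, 6, 7}

Each tropical root is a break point of the lower envelope of the lines y = a_i + i · x (there are 5 lines, with slopes 0, 1, ..., 4). Only the lines that attain the minimum somewhere contribute to roots; other lines are dominated. Here the surviving (envelope) indices are i = 4, i = 3, i = 2, i = 1, i = 0.
Intersections between consecutive envelope lines give the roots: for adjacent envelope indices i < j the intersection is x = (a_i − a_j) / (j − i). Reading off the sorted break points: {-7, -5, 6, 7}.
Verification: at each break x_0, at least two indices attain the minimum of min_i(a_i + i · x_0).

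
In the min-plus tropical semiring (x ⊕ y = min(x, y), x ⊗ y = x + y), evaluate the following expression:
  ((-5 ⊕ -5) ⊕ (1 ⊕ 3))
((-5 ⊕ -5) ⊕ (1 ⊕ 3)) = -5

Expand innermost to outermost. Recall ⊕ takes the minimum of its arguments and ⊗ takes their sum. Working out the expression ((-5 ⊕ -5) ⊕ (1 ⊕ 3)) gives -5.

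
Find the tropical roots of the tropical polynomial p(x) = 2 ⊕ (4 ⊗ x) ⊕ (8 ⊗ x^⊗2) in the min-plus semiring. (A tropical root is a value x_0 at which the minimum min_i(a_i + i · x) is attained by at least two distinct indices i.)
Roots: {-4, -2}

Each tropical root is a break point of the lower envelope of the lines y = a_i + i · x (there are 3 lines, with slopes 0, 1, ..., 2). Only the lines that attain the minimum somewhere contribute to roots; other lines are dominated. Here the surviving (envelope) indices are i = 2, i = 1, i = 0.
Intersections between consecutive envelope lines give the roots: for adjacent envelope indices i < j the intersection is x = (a_i − a_j) / (j − i). Reading off the sorted break points: {-4, -2}.
Verification: at each break x_0, at least two indices attain the minimum of min_i(a_i + i · x_0).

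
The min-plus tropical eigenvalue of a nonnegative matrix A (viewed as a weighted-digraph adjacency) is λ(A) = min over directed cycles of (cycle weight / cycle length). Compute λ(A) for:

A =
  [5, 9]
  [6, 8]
λ(A) = 5

Enumerate directed cycles and compute their means (weight / length). Sample:
  cycle 0 → 0: weight = 5, length = 1, mean = 5/1 ≈ 5.000
  cycle 1 → 1: weight = 8, length = 1, mean = 8/1 ≈ 8.000
  cycle 0 → 1 → 0: weight = 15, length = 2, mean = 15/2 ≈ 7.500
  cycle 1 → 0 → 1: weight = 15, length = 2, mean = 15/2 ≈ 7.500
Minimum mean = 5.000, attained e.g. along the cycle 0 → 0 with weight 5 and length 1. So λ(A) = 5/1 = 5.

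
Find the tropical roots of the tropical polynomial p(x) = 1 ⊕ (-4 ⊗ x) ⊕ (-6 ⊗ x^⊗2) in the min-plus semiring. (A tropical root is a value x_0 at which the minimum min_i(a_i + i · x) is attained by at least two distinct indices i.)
Roots: {2, 5}

Each tropical root is a break point of the lower envelope of the lines y = a_i + i · x (there are 3 lines, with slopes 0, 1, ..., 2). Only the lines that attain the minimum somewhere contribute to roots; other lines are dominated. Here the surviving (envelope) indices are i = 2, i = 1, i = 0.
Intersections between consecutive envelope lines give the roots: for adjacent envelope indices i < j the intersection is x = (a_i − a_j) / (j − i). Reading off the sorted break points: {2, 5}.
Verification: at each break x_0, at least two indices attain the minimum of min_i(a_i + i · x_0).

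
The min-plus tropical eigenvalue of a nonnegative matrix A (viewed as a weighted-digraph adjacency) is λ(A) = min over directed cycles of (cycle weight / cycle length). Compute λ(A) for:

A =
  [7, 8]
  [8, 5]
λ(A) = 5

Enumerate directed cycles and compute their means (weight / length). Sample:
  cycle 0 → 0: weight = 7, length = 1, mean = 7/1 ≈ 7.000
  cycle 1 → 1: weight = 5, length = 1, mean = 5/1 ≈ 5.000
  cycle 0 → 1 → 0: weight = 16, length = 2, mean = 16/2 ≈ 8.000
  cycle 1 → 0 → 1: weight = 16, length = 2, mean = 16/2 ≈ 8.000
Minimum mean = 5.000, attained e.g. along the cycle 1 → 1 with weight 5 and length 1. So λ(A) = 5/1 = 5.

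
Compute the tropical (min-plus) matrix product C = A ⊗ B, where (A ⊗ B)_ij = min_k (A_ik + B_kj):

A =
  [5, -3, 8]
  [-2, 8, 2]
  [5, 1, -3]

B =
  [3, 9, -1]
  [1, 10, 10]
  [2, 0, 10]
A ⊗ B =
  [-2, 7, 4]
  [1, 2, -3]
  [-1, -3, 4]

Apply the min-plus product entry-by-entry:
  C[0][0] = min over k of (A[0][0] + B[0][0] = 5 + 3 = 8, A[0][1] + B[1][0] = -3 + 1 = -2, A[0][2] + B[2][0] = 8 + 2 = 10) = -2 (attained at k = 1)
  C[0][1] = min over k of (A[0][0] + B[0][1] = 5 + 9 = 14, A[0][1] + B[1][1] = -3 + 10 = 7, A[0][2] + B[2][1] = 8 + 0 = 8) = 7 (attained at k = 1)
  C[0][2] = min over k of (A[0][0] + B[0][2] = 5 + -1 = 4, A[0][1] + B[1][2] = -3 + 10 = 7, A[0][2] + B[2][2] = 8 + 10 = 18) = 4 (attained at k = 0)
  C[1][0] = min over k of (A[1][0] + B[0][0] = -2 + 3 = 1, A[1][1] + B[1][0] = 8 + 1 = 9, A[1][2] + B[2][0] = 2 + 2 = 4) = 1 (attained at k = 0)
  C[1][1] = min over k of (A[1][0] + B[0][1] = -2 + 9 = 7, A[1][1] + B[1][1] = 8 + 10 = 18, A[1][2] + B[2][1] = 2 + 0 = 2) = 2 (attained at k = 2)
  C[1][2] = min over k of (A[1][0] + B[0][2] = -2 + -1 = -3, A[1][1] + B[1][2] = 8 + 10 = 18, A[1][2] + B[2][2] = 2 + 10 = 12) = -3 (attained at k = 0)
  C[2][0] = min over k of (A[2][0] + B[0][0] = 5 + 3 = 8, A[2][1] + B[1][0] = 1 + 1 = 2, A[2][2] + B[2][0] = -3 + 2 = -1) = -1 (attained at k = 2)
  C[2][1] = min over k of (A[2][0] + B[0][1] = 5 + 9 = 14, A[2][1] + B[1][1] = 1 + 10 = 11, A[2][2] + B[2][1] = -3 + 0 = -3) = -3 (attained at k = 2)
  C[2][2] = min over k of (A[2][0] + B[0][2] = 5 + -1 = 4, A[2][1] + B[1][2] = 1 + 10 = 11, A[2][2] + B[2][2] = -3 + 10 = 7) = 4 (attained at k = 0)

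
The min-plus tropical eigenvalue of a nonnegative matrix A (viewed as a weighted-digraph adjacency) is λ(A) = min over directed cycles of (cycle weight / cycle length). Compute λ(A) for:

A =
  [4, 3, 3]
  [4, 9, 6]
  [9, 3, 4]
λ(A) = 10/3

Enumerate directed cycles and compute their means (weight / length). Sample:
  cycle 0 → 0: weight = 4, length = 1, mean = 4/1 ≈ 4.000
  cycle 1 → 1: weight = 9, length = 1, mean = 9/1 ≈ 9.000
  cycle 2 → 2: weight = 4, length = 1, mean = 4/1 ≈ 4.000
  cycle 0 → 1 → 0: weight = 7, length = 2, mean = 7/2 ≈ 3.500
  cycle 0 → 2 → 0: weight = 12, length = 2, mean = 12/2 ≈ 6.000
  cycle 1 → 0 → 1: weight = 7, length = 2, mean = 7/2 ≈ 3.500
Minimum mean = 3.333, attained e.g. along the cycle 0 → 2 → 1 → 0 with weight 10 and length 3. So λ(A) = 10/3 = 10/3.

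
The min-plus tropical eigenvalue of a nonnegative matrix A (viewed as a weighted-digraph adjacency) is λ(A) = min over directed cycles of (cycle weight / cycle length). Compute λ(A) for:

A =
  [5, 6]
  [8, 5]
λ(A) = 5

Enumerate directed cycles and compute their means (weight / length). Sample:
  cycle 0 → 0: weight = 5, length = 1, mean = 5/1 ≈ 5.000
  cycle 1 → 1: weight = 5, length = 1, mean = 5/1 ≈ 5.000
  cycle 0 → 1 → 0: weight = 14, length = 2, mean = 14/2 ≈ 7.000
  cycle 1 → 0 → 1: weight = 14, length = 2, mean = 14/2 ≈ 7.000
Minimum mean = 5.000, attained e.g. along the cycle 0 → 0 with weight 5 and length 1. So λ(A) = 5/1 = 5.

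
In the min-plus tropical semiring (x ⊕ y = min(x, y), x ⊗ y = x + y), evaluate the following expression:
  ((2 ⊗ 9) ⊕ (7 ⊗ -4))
((2 ⊗ 9) ⊕ (7 ⊗ -4)) = 3

Expand innermost to outermost. Recall ⊕ takes the minimum of its arguments and ⊗ takes their sum. Working out the expression ((2 ⊗ 9) ⊕ (7 ⊗ -4)) gives 3.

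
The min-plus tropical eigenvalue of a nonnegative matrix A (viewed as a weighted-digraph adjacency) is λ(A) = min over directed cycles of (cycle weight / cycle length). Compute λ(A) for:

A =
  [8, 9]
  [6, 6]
λ(A) = 6

Enumerate directed cycles and compute their means (weight / length). Sample:
  cycle 0 → 0: weight = 8, length = 1, mean = 8/1 ≈ 8.000
  cycle 1 → 1: weight = 6, length = 1, mean = 6/1 ≈ 6.000
  cycle 0 → 1 → 0: weight = 15, length = 2, mean = 15/2 ≈ 7.500
  cycle 1 → 0 → 1: weight = 15, length = 2, mean = 15/2 ≈ 7.500
Minimum mean = 6.000, attained e.g. along the cycle 1 → 1 with weight 6 and length 1. So λ(A) = 6/1 = 6.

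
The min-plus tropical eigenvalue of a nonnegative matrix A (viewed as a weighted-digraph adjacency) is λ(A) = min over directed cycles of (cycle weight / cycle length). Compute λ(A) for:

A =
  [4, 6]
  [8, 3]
λ(A) = 3

Enumerate directed cycles and compute their means (weight / length). Sample:
  cycle 0 → 0: weight = 4, length = 1, mean = 4/1 ≈ 4.000
  cycle 1 → 1: weight = 3, length = 1, mean = 3/1 ≈ 3.000
  cycle 0 → 1 → 0: weight = 14, length = 2, mean = 14/2 ≈ 7.000
  cycle 1 → 0 → 1: weight = 14, length = 2, mean = 14/2 ≈ 7.000
Minimum mean = 3.000, attained e.g. along the cycle 1 → 1 with weight 3 and length 1. So λ(A) = 3/1 = 3.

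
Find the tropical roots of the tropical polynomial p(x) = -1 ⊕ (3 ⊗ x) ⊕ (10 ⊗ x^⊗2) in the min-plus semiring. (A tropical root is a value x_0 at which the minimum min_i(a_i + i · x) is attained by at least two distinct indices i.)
Roots: {-7, -4}

Each tropical root is a break point of the lower envelope of the lines y = a_i + i · x (there are 3 lines, with slopes 0, 1, ..., 2). Only the lines that attain the minimum somewhere contribute to roots; other lines are dominated. Here the surviving (envelope) indices are i = 2, i = 1, i = 0.
Intersections between consecutive envelope lines give the roots: for adjacent envelope indices i < j the intersection is x = (a_i − a_j) / (j − i). Reading off the sorted break points: {-7, -4}.
Verification: at each break x_0, at least two indices attain the minimum of min_i(a_i + i · x_0).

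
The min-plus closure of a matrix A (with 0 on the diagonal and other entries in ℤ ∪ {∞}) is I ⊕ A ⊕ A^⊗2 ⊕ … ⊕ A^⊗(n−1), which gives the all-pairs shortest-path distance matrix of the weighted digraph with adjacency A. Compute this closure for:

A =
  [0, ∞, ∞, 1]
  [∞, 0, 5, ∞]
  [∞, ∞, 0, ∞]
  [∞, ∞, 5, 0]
Closure =
  [0, ∞, 6, 1]
  [∞, 0, 5, ∞]
  [∞, ∞, 0, ∞]
  [∞, ∞, 5, 0]

This is the Floyd-Warshall all-pairs shortest-path computation. For each intermediate vertex k = 0, 1, …, 3, update dist[i][j] ← min(dist[i][j], dist[i][k] + dist[k][j]). The final matrix gives, for each (i, j), the minimum total weight of any directed path from i to j (possibly empty when i = j).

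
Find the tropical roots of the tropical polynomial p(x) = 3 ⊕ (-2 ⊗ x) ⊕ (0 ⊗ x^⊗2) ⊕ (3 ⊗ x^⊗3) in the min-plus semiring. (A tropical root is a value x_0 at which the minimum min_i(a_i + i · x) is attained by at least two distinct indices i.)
Roots: {-3, -2, 5}

Each tropical root is a break point of the lower envelope of the lines y = a_i + i · x (there are 4 lines, with slopes 0, 1, ..., 3). Only the lines that attain the minimum somewhere contribute to roots; other lines are dominated. Here the surviving (envelope) indices are i = 3, i = 2, i = 1, i = 0.
Intersections between consecutive envelope lines give the roots: for adjacent envelope indices i < j the intersection is x = (a_i − a_j) / (j − i). Reading off the sorted break points: {-3, -2, 5}.
Verification: at each break x_0, at least two indices attain the minimum of min_i(a_i + i · x_0).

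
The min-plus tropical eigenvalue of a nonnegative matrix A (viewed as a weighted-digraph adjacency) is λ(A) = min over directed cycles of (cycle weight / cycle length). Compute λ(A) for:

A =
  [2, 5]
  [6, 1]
λ(A) = 1

Enumerate directed cycles and compute their means (weight / length). Sample:
  cycle 0 → 0: weight = 2, length = 1, mean = 2/1 ≈ 2.000
  cycle 1 → 1: weight = 1, length = 1, mean = 1/1 ≈ 1.000
  cycle 0 → 1 → 0: weight = 11, length = 2, mean = 11/2 ≈ 5.500
  cycle 1 → 0 → 1: weight = 11, length = 2, mean = 11/2 ≈ 5.500
Minimum mean = 1.000, attained e.g. along the cycle 1 → 1 with weight 1 and length 1. So λ(A) = 1/1 = 1.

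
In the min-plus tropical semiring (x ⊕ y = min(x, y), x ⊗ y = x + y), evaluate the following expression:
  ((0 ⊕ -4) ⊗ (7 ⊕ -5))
((0 ⊕ -4) ⊗ (7 ⊕ -5)) = -9

Expand innermost to outermost. Recall ⊕ takes the minimum of its arguments and ⊗ takes their sum. Working out the expression ((0 ⊕ -4) ⊗ (7 ⊕ -5)) gives -9.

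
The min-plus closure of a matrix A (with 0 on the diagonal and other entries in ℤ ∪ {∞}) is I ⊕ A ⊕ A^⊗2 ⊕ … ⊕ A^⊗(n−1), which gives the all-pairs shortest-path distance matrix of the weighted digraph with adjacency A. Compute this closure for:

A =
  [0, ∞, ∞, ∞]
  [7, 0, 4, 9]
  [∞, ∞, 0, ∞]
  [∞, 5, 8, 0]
Closure =
  [0, ∞, ∞, ∞]
  [7, 0, 4, 9]
  [∞, ∞, 0, ∞]
  [12, 5, 8, 0]

This is the Floyd-Warshall all-pairs shortest-path computation. For each intermediate vertex k = 0, 1, …, 3, update dist[i][j] ← min(dist[i][j], dist[i][k] + dist[k][j]). The final matrix gives, for each (i, j), the minimum total weight of any directed path from i to j (possibly empty when i = j).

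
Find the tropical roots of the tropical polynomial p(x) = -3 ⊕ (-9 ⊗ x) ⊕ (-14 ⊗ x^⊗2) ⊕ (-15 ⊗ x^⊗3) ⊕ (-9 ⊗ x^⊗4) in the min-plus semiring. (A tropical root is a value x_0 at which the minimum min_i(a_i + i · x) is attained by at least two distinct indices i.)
Roots: {-6, 1, 5, 6}

Each tropical root is a break point of the lower envelope of the lines y = a_i + i · x (there are 5 lines, with slopes 0, 1, ..., 4). Only the lines that attain the minimum somewhere contribute to roots; other lines are dominated. Here the surviving (envelope) indices are i = 4, i = 3, i = 2, i = 1, i = 0.
Intersections between consecutive envelope lines give the roots: for adjacent envelope indices i < j the intersection is x = (a_i − a_j) / (j − i). Reading off the sorted break points: {-6, 1, 5, 6}.
Verification: at each break x_0, at least two indices attain the minimum of min_i(a_i + i · x_0).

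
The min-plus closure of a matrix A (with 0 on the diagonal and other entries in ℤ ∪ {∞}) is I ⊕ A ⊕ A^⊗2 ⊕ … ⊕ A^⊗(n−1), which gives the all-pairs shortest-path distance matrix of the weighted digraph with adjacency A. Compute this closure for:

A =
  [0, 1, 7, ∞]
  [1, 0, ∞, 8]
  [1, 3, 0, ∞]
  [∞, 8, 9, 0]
Closure =
  [0, 1, 7, 9]
  [1, 0, 8, 8]
  [1, 2, 0, 10]
  [9, 8, 9, 0]

This is the Floyd-Warshall all-pairs shortest-path computation. For each intermediate vertex k = 0, 1, …, 3, update dist[i][j] ← min(dist[i][j], dist[i][k] + dist[k][j]). The final matrix gives, for each (i, j), the minimum total weight of any directed path from i to j (possibly empty when i = j).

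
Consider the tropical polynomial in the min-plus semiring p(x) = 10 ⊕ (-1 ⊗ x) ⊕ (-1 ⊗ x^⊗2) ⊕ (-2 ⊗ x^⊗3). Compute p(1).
p(1) = 0

A tropical monomial a ⊗ x^⊗i evaluates to a + i · x. Evaluating each term at x = 1:
  Term 0 contributes 10 + 0 · 1 = 10
  Term 1 contributes -1 + 1 · 1 = 0
  Term 2 contributes -1 + 2 · 1 = 1
  Term 3 contributes -2 + 3 · 1 = 1
p(1) = ⊕ of these = min[10, 0, 1, 1] = 0.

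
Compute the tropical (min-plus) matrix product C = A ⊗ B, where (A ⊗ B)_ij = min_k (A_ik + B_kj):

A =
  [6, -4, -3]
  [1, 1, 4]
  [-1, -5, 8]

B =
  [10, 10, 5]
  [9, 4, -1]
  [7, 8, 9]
A ⊗ B =
  [4, 0, -5]
  [10, 5, 0]
  [4, -1, -6]

Apply the min-plus product entry-by-entry:
  C[0][0] = min over k of (A[0][0] + B[0][0] = 6 + 10 = 16, A[0][1] + B[1][0] = -4 + 9 = 5, A[0][2] + B[2][0] = -3 + 7 = 4) = 4 (attained at k = 2)
  C[0][1] = min over k of (A[0][0] + B[0][1] = 6 + 10 = 16, A[0][1] + B[1][1] = -4 + 4 = 0, A[0][2] + B[2][1] = -3 + 8 = 5) = 0 (attained at k = 1)
  C[0][2] = min over k of (A[0][0] + B[0][2] = 6 + 5 = 11, A[0][1] + B[1][2] = -4 + -1 = -5, A[0][2] + B[2][2] = -3 + 9 = 6) = -5 (attained at k = 1)
  C[1][0] = min over k of (A[1][0] + B[0][0] = 1 + 10 = 11, A[1][1] + B[1][0] = 1 + 9 = 10, A[1][2] + B[2][0] = 4 + 7 = 11) = 10 (attained at k = 1)
  C[1][1] = min over k of (A[1][0] + B[0][1] = 1 + 10 = 11, A[1][1] + B[1][1] = 1 + 4 = 5, A[1][2] + B[2][1] = 4 + 8 = 12) = 5 (attained at k = 1)
  C[1][2] = min over k of (A[1][0] + B[0][2] = 1 + 5 = 6, A[1][1] + B[1][2] = 1 + -1 = 0, A[1][2] + B[2][2] = 4 + 9 = 13) = 0 (attained at k = 1)
  C[2][0] = min over k of (A[2][0] + B[0][0] = -1 + 10 = 9, A[2][1] + B[1][0] = -5 + 9 = 4, A[2][2] + B[2][0] = 8 + 7 = 15) = 4 (attained at k = 1)
  C[2][1] = min over k of (A[2][0] + B[0][1] = -1 + 10 = 9, A[2][1] + B[1][1] = -5 + 4 = -1, A[2][2] + B[2][1] = 8 + 8 = 16) = -1 (attained at k = 1)
  C[2][2] = min over k of (A[2][0] + B[0][2] = -1 + 5 = 4, A[2][1] + B[1][2] = -5 + -1 = -6, A[2][2] + B[2][2] = 8 + 9 = 17) = -6 (attained at k = 1)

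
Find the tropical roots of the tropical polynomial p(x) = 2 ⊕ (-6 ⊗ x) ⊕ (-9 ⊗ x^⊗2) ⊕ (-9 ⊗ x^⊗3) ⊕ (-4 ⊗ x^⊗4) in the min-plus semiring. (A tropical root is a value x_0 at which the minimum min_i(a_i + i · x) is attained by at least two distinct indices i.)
Roots: {-5, 0, 3, 8}

Each tropical root is a break point of the lower envelope of the lines y = a_i + i · x (there are 5 lines, with slopes 0, 1, ..., 4). Only the lines that attain the minimum somewhere contribute to roots; other lines are dominated. Here the surviving (envelope) indices are i = 4, i = 3, i = 2, i = 1, i = 0.
Intersections between consecutive envelope lines give the roots: for adjacent envelope indices i < j the intersection is x = (a_i − a_j) / (j − i). Reading off the sorted break points: {-5, 0, 3, 8}.
Verification: at each break x_0, at least two indices attain the minimum of min_i(a_i + i · x_0).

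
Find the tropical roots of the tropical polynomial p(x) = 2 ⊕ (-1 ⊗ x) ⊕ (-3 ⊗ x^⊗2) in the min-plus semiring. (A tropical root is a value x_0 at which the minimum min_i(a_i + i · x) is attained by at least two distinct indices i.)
Roots: {2, 3}

Each tropical root is a break point of the lower envelope of the lines y = a_i + i · x (there are 3 lines, with slopes 0, 1, ..., 2). Only the lines that attain the minimum somewhere contribute to roots; other lines are dominated. Here the surviving (envelope) indices are i = 2, i = 1, i = 0.
Intersections between consecutive envelope lines give the roots: for adjacent envelope indices i < j the intersection is x = (a_i − a_j) / (j − i). Reading off the sorted break points: {2, 3}.
Verification: at each break x_0, at least two indices attain the minimum of min_i(a_i + i · x_0).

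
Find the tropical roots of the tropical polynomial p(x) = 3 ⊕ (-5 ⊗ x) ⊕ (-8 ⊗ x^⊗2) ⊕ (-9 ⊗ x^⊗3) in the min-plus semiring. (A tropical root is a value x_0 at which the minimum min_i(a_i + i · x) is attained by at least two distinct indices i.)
Roots: {1, 3, 8}

Each tropical root is a break point of the lower envelope of the lines y = a_i + i · x (there are 4 lines, with slopes 0, 1, ..., 3). Only the lines that attain the minimum somewhere contribute to roots; other lines are dominated. Here the surviving (envelope) indices are i = 3, i = 2, i = 1, i = 0.
Intersections between consecutive envelope lines give the roots: for adjacent envelope indices i < j the intersection is x = (a_i − a_j) / (j − i). Reading off the sorted break points: {1, 3, 8}.
Verification: at each break x_0, at least two indices attain the minimum of min_i(a_i + i · x_0).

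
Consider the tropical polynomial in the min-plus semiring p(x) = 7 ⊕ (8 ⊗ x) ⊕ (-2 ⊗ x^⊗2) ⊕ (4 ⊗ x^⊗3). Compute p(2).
p(2) = 2

A tropical monomial a ⊗ x^⊗i evaluates to a + i · x. Evaluating each term at x = 2:
  Term 0 contributes 7 + 0 · 2 = 7
  Term 1 contributes 8 + 1 · 2 = 10
  Term 2 contributes -2 + 2 · 2 = 2
  Term 3 contributes 4 + 3 · 2 = 10
p(2) = ⊕ of these = min[7, 10, 2, 10] = 2.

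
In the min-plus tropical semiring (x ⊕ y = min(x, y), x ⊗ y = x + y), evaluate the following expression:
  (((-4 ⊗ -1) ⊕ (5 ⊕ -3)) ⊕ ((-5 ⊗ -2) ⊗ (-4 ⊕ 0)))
(((-4 ⊗ -1) ⊕ (5 ⊕ -3)) ⊕ ((-5 ⊗ -2) ⊗ (-4 ⊕ 0))) = -11

Expand innermost to outermost. Recall ⊕ takes the minimum of its arguments and ⊗ takes their sum. Working out the expression (((-4 ⊗ -1) ⊕ (5 ⊕ -3)) ⊕ ((-5 ⊗ -2) ⊗ (-4 ⊕ 0))) gives -11.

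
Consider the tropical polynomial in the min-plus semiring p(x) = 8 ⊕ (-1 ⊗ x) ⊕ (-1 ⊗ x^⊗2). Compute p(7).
p(7) = 6

A tropical monomial a ⊗ x^⊗i evaluates to a + i · x. Evaluating each term at x = 7:
  Term 0 contributes 8 + 0 · 7 = 8
  Term 1 contributes -1 + 1 · 7 = 6
  Term 2 contributes -1 + 2 · 7 = 13
p(7) = ⊕ of these = min[8, 6, 13] = 6.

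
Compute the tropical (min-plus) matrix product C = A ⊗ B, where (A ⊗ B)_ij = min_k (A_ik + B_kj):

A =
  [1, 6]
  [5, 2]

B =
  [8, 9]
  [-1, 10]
A ⊗ B =
  [5, 10]
  [1, 12]

Apply the min-plus product entry-by-entry:
  C[0][0] = min over k of (A[0][0] + B[0][0] = 1 + 8 = 9, A[0][1] + B[1][0] = 6 + -1 = 5) = 5 (attained at k = 1)
  C[0][1] = min over k of (A[0][0] + B[0][1] = 1 + 9 = 10, A[0][1] + B[1][1] = 6 + 10 = 16) = 10 (attained at k = 0)
  C[1][0] = min over k of (A[1][0] + B[0][0] = 5 + 8 = 13, A[1][1] + B[1][0] = 2 + -1 = 1) = 1 (attained at k = 1)
  C[1][1] = min over k of (A[1][0] + B[0][1] = 5 + 9 = 14, A[1][1] + B[1][1] = 2 + 10 = 12) = 12 (attained at k = 1)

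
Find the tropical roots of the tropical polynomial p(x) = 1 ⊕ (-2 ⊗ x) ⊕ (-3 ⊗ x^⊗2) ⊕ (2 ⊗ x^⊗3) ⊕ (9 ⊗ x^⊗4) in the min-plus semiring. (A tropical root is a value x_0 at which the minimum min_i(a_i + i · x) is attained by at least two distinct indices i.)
Roots: {-7, -5, 1, 3}

Each tropical root is a break point of the lower envelope of the lines y = a_i + i · x (there are 5 lines, with slopes 0, 1, ..., 4). Only the lines that attain the minimum somewhere contribute to roots; other lines are dominated. Here the surviving (envelope) indices are i = 4, i = 3, i = 2, i = 1, i = 0.
Intersections between consecutive envelope lines give the roots: for adjacent envelope indices i < j the intersection is x = (a_i − a_j) / (j − i). Reading off the sorted break points: {-7, -5, 1, 3}.
Verification: at each break x_0, at least two indices attain the minimum of min_i(a_i + i · x_0).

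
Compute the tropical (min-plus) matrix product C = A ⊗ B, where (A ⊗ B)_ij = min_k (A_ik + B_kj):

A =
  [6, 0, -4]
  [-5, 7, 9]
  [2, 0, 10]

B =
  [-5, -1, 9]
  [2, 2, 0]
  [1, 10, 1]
A ⊗ B =
  [-3, 2, -3]
  [-10, -6, 4]
  [-3, 1, 0]

Apply the min-plus product entry-by-entry:
  C[0][0] = min over k of (A[0][0] + B[0][0] = 6 + -5 = 1, A[0][1] + B[1][0] = 0 + 2 = 2, A[0][2] + B[2][0] = -4 + 1 = -3) = -3 (attained at k = 2)
  C[0][1] = min over k of (A[0][0] + B[0][1] = 6 + -1 = 5, A[0][1] + B[1][1] = 0 + 2 = 2, A[0][2] + B[2][1] = -4 + 10 = 6) = 2 (attained at k = 1)
  C[0][2] = min over k of (A[0][0] + B[0][2] = 6 + 9 = 15, A[0][1] + B[1][2] = 0 + 0 = 0, A[0][2] + B[2][2] = -4 + 1 = -3) = -3 (attained at k = 2)
  C[1][0] = min over k of (A[1][0] + B[0][0] = -5 + -5 = -10, A[1][1] + B[1][0] = 7 + 2 = 9, A[1][2] + B[2][0] = 9 + 1 = 10) = -10 (attained at k = 0)
  C[1][1] = min over k of (A[1][0] + B[0][1] = -5 + -1 = -6, A[1][1] + B[1][1] = 7 + 2 = 9, A[1][2] + B[2][1] = 9 + 10 = 19) = -6 (attained at k = 0)
  C[1][2] = min over k of (A[1][0] + B[0][2] = -5 + 9 = 4, A[1][1] + B[1][2] = 7 + 0 = 7, A[1][2] + B[2][2] = 9 + 1 = 10) = 4 (attained at k = 0)
  C[2][0] = min over k of (A[2][0] + B[0][0] = 2 + -5 = -3, A[2][1] + B[1][0] = 0 + 2 = 2, A[2][2] + B[2][0] = 10 + 1 = 11) = -3 (attained at k = 0)
  C[2][1] = min over k of (A[2][0] + B[0][1] = 2 + -1 = 1, A[2][1] + B[1][1] = 0 + 2 = 2, A[2][2] + B[2][1] = 10 + 10 = 20) = 1 (attained at k = 0)
  C[2][2] = min over k of (A[2][0] + B[0][2] = 2 + 9 = 11, A[2][1] + B[1][2] = 0 + 0 = 0, A[2][2] + B[2][2] = 10 + 1 = 11) = 0 (attained at k = 1)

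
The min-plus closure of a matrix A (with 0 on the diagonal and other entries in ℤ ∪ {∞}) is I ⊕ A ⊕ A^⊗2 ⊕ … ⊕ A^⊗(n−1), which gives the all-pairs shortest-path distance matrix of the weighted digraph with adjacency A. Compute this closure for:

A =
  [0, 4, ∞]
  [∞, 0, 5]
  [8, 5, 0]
Closure =
  [0, 4, 9]
  [13, 0, 5]
  [8, 5, 0]

This is the Floyd-Warshall all-pairs shortest-path computation. For each intermediate vertex k = 0, 1, …, 2, update dist[i][j] ← min(dist[i][j], dist[i][k] + dist[k][j]). The final matrix gives, for each (i, j), the minimum total weight of any directed path from i to j (possibly empty when i = j).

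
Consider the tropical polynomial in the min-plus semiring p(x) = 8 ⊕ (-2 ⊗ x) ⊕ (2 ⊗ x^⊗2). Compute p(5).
p(5) = 3

A tropical monomial a ⊗ x^⊗i evaluates to a + i · x. Evaluating each term at x = 5:
  Term 0 contributes 8 + 0 · 5 = 8
  Term 1 contributes -2 + 1 · 5 = 3
  Term 2 contributes 2 + 2 · 5 = 12
p(5) = ⊕ of these = min[8, 3, 12] = 3.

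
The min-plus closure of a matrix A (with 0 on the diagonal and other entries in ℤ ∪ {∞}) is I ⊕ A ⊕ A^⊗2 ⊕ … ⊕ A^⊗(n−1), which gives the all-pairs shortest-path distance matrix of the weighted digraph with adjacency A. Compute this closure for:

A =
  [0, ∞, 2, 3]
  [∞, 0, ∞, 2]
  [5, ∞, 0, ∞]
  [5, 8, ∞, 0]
Closure =
  [0, 11, 2, 3]
  [7, 0, 9, 2]
  [5, 16, 0, 8]
  [5, 8, 7, 0]

This is the Floyd-Warshall all-pairs shortest-path computation. For each intermediate vertex k = 0, 1, …, 3, update dist[i][j] ← min(dist[i][j], dist[i][k] + dist[k][j]). The final matrix gives, for each (i, j), the minimum total weight of any directed path from i to j (possibly empty when i = j).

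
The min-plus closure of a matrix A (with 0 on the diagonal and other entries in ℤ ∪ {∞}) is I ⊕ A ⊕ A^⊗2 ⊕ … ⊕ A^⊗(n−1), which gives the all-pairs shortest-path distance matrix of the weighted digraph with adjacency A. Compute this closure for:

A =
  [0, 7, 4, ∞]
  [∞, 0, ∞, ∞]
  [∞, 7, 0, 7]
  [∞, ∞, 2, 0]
Closure =
  [0, 7, 4, 11]
  [∞, 0, ∞, ∞]
  [∞, 7, 0, 7]
  [∞, 9, 2, 0]

This is the Floyd-Warshall all-pairs shortest-path computation. For each intermediate vertex k = 0, 1, …, 3, update dist[i][j] ← min(dist[i][j], dist[i][k] + dist[k][j]). The final matrix gives, for each (i, j), the minimum total weight of any directed path from i to j (possibly empty when i = j).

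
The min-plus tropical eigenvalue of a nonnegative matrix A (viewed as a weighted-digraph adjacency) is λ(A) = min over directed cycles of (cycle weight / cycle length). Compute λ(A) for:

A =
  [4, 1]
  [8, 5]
λ(A) = 4

Enumerate directed cycles and compute their means (weight / length). Sample:
  cycle 0 → 0: weight = 4, length = 1, mean = 4/1 ≈ 4.000
  cycle 1 → 1: weight = 5, length = 1, mean = 5/1 ≈ 5.000
  cycle 0 → 1 → 0: weight = 9, length = 2, mean = 9/2 ≈ 4.500
  cycle 1 → 0 → 1: weight = 9, length = 2, mean = 9/2 ≈ 4.500
Minimum mean = 4.000, attained e.g. along the cycle 0 → 0 with weight 4 and length 1. So λ(A) = 4/1 = 4.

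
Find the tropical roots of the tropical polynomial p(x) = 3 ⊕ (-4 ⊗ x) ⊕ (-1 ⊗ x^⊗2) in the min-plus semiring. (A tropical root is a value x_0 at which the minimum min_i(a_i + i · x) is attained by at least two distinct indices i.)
Roots: {-3, 7}

Each tropical root is a break point of the lower envelope of the lines y = a_i + i · x (there are 3 lines, with slopes 0, 1, ..., 2). Only the lines that attain the minimum somewhere contribute to roots; other lines are dominated. Here the surviving (envelope) indices are i = 2, i = 1, i = 0.
Intersections between consecutive envelope lines give the roots: for adjacent envelope indices i < j the intersection is x = (a_i − a_j) / (j − i). Reading off the sorted break points: {-3, 7}.
Verification: at each break x_0, at least two indices attain the minimum of min_i(a_i + i · x_0).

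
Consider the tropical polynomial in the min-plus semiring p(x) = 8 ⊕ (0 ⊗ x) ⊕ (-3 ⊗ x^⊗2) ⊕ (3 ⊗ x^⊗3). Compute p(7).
p(7) = 7

A tropical monomial a ⊗ x^⊗i evaluates to a + i · x. Evaluating each term at x = 7:
  Term 0 contributes 8 + 0 · 7 = 8
  Term 1 contributes 0 + 1 · 7 = 7
  Term 2 contributes -3 + 2 · 7 = 11
  Term 3 contributes 3 + 3 · 7 = 24
p(7) = ⊕ of these = min[8, 7, 11, 24] = 7.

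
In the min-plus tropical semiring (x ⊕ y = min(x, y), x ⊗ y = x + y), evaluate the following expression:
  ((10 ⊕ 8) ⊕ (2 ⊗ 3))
((10 ⊕ 8) ⊕ (2 ⊗ 3)) = 5

Expand innermost to outermost. Recall ⊕ takes the minimum of its arguments and ⊗ takes their sum. Working out the expression ((10 ⊕ 8) ⊕ (2 ⊗ 3)) gives 5.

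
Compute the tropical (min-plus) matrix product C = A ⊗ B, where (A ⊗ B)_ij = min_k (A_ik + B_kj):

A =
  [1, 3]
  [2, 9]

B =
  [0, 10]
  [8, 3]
A ⊗ B =
  [1, 6]
  [2, 12]

Apply the min-plus product entry-by-entry:
  C[0][0] = min over k of (A[0][0] + B[0][0] = 1 + 0 = 1, A[0][1] + B[1][0] = 3 + 8 = 11) = 1 (attained at k = 0)
  C[0][1] = min over k of (A[0][0] + B[0][1] = 1 + 10 = 11, A[0][1] + B[1][1] = 3 + 3 = 6) = 6 (attained at k = 1)
  C[1][0] = min over k of (A[1][0] + B[0][0] = 2 + 0 = 2, A[1][1] + B[1][0] = 9 + 8 = 17) = 2 (attained at k = 0)
  C[1][1] = min over k of (A[1][0] + B[0][1] = 2 + 10 = 12, A[1][1] + B[1][1] = 9 + 3 = 12) = 12 (attained at k = 0)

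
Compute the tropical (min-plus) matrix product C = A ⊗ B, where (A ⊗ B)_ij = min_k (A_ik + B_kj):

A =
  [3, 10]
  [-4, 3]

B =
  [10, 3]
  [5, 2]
A ⊗ B =
  [13, 6]
  [6, -1]

Apply the min-plus product entry-by-entry:
  C[0][0] = min over k of (A[0][0] + B[0][0] = 3 + 10 = 13, A[0][1] + B[1][0] = 10 + 5 = 15) = 13 (attained at k = 0)
  C[0][1] = min over k of (A[0][0] + B[0][1] = 3 + 3 = 6, A[0][1] + B[1][1] = 10 + 2 = 12) = 6 (attained at k = 0)
  C[1][0] = min over k of (A[1][0] + B[0][0] = -4 + 10 = 6, A[1][1] + B[1][0] = 3 + 5 = 8) = 6 (attained at k = 0)
  C[1][1] = min over k of (A[1][0] + B[0][1] = -4 + 3 = -1, A[1][1] + B[1][1] = 3 + 2 = 5) = -1 (attained at k = 0)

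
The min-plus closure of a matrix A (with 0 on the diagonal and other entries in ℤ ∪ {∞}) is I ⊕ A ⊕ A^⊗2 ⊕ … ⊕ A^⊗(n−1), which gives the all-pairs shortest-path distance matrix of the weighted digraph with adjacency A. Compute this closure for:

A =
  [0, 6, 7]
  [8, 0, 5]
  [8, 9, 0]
Closure =
  [0, 6, 7]
  [8, 0, 5]
  [8, 9, 0]

This is the Floyd-Warshall all-pairs shortest-path computation. For each intermediate vertex k = 0, 1, …, 2, update dist[i][j] ← min(dist[i][j], dist[i][k] + dist[k][j]). The final matrix gives, for each (i, j), the minimum total weight of any directed path from i to j (possibly empty when i = j).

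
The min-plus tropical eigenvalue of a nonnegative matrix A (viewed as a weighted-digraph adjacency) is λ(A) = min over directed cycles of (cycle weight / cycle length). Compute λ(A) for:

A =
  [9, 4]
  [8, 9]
λ(A) = 6

Enumerate directed cycles and compute their means (weight / length). Sample:
  cycle 0 → 0: weight = 9, length = 1, mean = 9/1 ≈ 9.000
  cycle 1 → 1: weight = 9, length = 1, mean = 9/1 ≈ 9.000
  cycle 0 → 1 → 0: weight = 12, length = 2, mean = 12/2 ≈ 6.000
  cycle 1 → 0 → 1: weight = 12, length = 2, mean = 12/2 ≈ 6.000
Minimum mean = 6.000, attained e.g. along the cycle 0 → 1 → 0 with weight 12 and length 2. So λ(A) = 12/2 = 6.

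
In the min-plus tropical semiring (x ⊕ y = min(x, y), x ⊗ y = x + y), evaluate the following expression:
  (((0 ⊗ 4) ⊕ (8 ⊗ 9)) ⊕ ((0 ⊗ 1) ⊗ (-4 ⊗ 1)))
(((0 ⊗ 4) ⊕ (8 ⊗ 9)) ⊕ ((0 ⊗ 1) ⊗ (-4 ⊗ 1))) = -2

Expand innermost to outermost. Recall ⊕ takes the minimum of its arguments and ⊗ takes their sum. Working out the expression (((0 ⊗ 4) ⊕ (8 ⊗ 9)) ⊕ ((0 ⊗ 1) ⊗ (-4 ⊗ 1))) gives -2.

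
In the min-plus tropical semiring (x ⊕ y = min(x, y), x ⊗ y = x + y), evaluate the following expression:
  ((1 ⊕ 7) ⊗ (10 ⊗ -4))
((1 ⊕ 7) ⊗ (10 ⊗ -4)) = 7

Expand innermost to outermost. Recall ⊕ takes the minimum of its arguments and ⊗ takes their sum. Working out the expression ((1 ⊕ 7) ⊗ (10 ⊗ -4)) gives 7.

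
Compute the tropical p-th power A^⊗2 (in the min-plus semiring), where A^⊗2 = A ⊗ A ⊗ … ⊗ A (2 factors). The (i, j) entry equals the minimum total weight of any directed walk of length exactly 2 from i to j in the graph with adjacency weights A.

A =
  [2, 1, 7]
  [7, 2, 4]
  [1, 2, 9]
A^⊗2 =
  [4, 3, 5]
  [5, 4, 6]
  [3, 2, 6]

Each entry (A^⊗2)_ij equals the minimum over all length-2 walks i = v_0 → v_1 → … → v_2 = j of Σ_t A[v_t][v_{t+1}]. For example, for (i, j) = (0, 2) we minimise over 3 possible intermediate vertex sequences; the minimum is 5, attained along the walk 0 → 1 → 2.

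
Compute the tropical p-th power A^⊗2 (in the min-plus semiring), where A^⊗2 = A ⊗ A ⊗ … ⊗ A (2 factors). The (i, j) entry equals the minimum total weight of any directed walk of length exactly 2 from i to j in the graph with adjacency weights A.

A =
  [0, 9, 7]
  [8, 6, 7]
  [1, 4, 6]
A^⊗2 =
  [0, 9, 7]
  [8, 11, 13]
  [1, 10, 8]

Each entry (A^⊗2)_ij equals the minimum over all length-2 walks i = v_0 → v_1 → … → v_2 = j of Σ_t A[v_t][v_{t+1}]. For example, for (i, j) = (0, 2) we minimise over 3 possible intermediate vertex sequences; the minimum is 7, attained along the walk 0 → 0 → 2.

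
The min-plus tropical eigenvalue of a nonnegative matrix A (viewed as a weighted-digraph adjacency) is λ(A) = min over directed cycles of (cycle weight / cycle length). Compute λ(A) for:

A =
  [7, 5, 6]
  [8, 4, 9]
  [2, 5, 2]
λ(A) = 2

Enumerate directed cycles and compute their means (weight / length). Sample:
  cycle 0 → 0: weight = 7, length = 1, mean = 7/1 ≈ 7.000
  cycle 1 → 1: weight = 4, length = 1, mean = 4/1 ≈ 4.000
  cycle 2 → 2: weight = 2, length = 1, mean = 2/1 ≈ 2.000
  cycle 0 → 1 → 0: weight = 13, length = 2, mean = 13/2 ≈ 6.500
  cycle 0 → 2 → 0: weight = 8, length = 2, mean = 8/2 ≈ 4.000
  cycle 1 → 0 → 1: weight = 13, length = 2, mean = 13/2 ≈ 6.500
Minimum mean = 2.000, attained e.g. along the cycle 2 → 2 with weight 2 and length 1. So λ(A) = 2/1 = 2.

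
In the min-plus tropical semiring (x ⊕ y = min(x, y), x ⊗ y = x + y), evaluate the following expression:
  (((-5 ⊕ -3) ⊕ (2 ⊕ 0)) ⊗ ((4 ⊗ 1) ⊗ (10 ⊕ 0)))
(((-5 ⊕ -3) ⊕ (2 ⊕ 0)) ⊗ ((4 ⊗ 1) ⊗ (10 ⊕ 0))) = 0

Expand innermost to outermost. Recall ⊕ takes the minimum of its arguments and ⊗ takes their sum. Working out the expression (((-5 ⊕ -3) ⊕ (2 ⊕ 0)) ⊗ ((4 ⊗ 1) ⊗ (10 ⊕ 0))) gives 0.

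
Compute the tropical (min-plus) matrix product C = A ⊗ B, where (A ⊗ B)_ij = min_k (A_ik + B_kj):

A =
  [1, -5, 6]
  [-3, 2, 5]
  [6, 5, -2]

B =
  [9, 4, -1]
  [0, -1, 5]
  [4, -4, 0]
A ⊗ B =
  [-5, -6, 0]
  [2, 1, -4]
  [2, -6, -2]

Apply the min-plus product entry-by-entry:
  C[0][0] = min over k of (A[0][0] + B[0][0] = 1 + 9 = 10, A[0][1] + B[1][0] = -5 + 0 = -5, A[0][2] + B[2][0] = 6 + 4 = 10) = -5 (attained at k = 1)
  C[0][1] = min over k of (A[0][0] + B[0][1] = 1 + 4 = 5, A[0][1] + B[1][1] = -5 + -1 = -6, A[0][2] + B[2][1] = 6 + -4 = 2) = -6 (attained at k = 1)
  C[0][2] = min over k of (A[0][0] + B[0][2] = 1 + -1 = 0, A[0][1] + B[1][2] = -5 + 5 = 0, A[0][2] + B[2][2] = 6 + 0 = 6) = 0 (attained at k = 0)
  C[1][0] = min over k of (A[1][0] + B[0][0] = -3 + 9 = 6, A[1][1] + B[1][0] = 2 + 0 = 2, A[1][2] + B[2][0] = 5 + 4 = 9) = 2 (attained at k = 1)
  C[1][1] = min over k of (A[1][0] + B[0][1] = -3 + 4 = 1, A[1][1] + B[1][1] = 2 + -1 = 1, A[1][2] + B[2][1] = 5 + -4 = 1) = 1 (attained at k = 0)
  C[1][2] = min over k of (A[1][0] + B[0][2] = -3 + -1 = -4, A[1][1] + B[1][2] = 2 + 5 = 7, A[1][2] + B[2][2] = 5 + 0 = 5) = -4 (attained at k = 0)
  C[2][0] = min over k of (A[2][0] + B[0][0] = 6 + 9 = 15, A[2][1] + B[1][0] = 5 + 0 = 5, A[2][2] + B[2][0] = -2 + 4 = 2) = 2 (attained at k = 2)
  C[2][1] = min over k of (A[2][0] + B[0][1] = 6 + 4 = 10, A[2][1] + B[1][1] = 5 + -1 = 4, A[2][2] + B[2][1] = -2 + -4 = -6) = -6 (attained at k = 2)
  C[2][2] = min over k of (A[2][0] + B[0][2] = 6 + -1 = 5, A[2][1] + B[1][2] = 5 + 5 = 10, A[2][2] + B[2][2] = -2 + 0 = -2) = -2 (attained at k = 2)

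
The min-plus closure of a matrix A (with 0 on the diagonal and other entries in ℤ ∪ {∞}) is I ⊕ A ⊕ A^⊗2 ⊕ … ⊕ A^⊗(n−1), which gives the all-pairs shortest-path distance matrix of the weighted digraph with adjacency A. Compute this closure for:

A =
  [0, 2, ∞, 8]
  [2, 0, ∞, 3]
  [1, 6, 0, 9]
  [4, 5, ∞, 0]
Closure =
  [0, 2, ∞, 5]
  [2, 0, ∞, 3]
  [1, 3, 0, 6]
  [4, 5, ∞, 0]

This is the Floyd-Warshall all-pairs shortest-path computation. For each intermediate vertex k = 0, 1, …, 3, update dist[i][j] ← min(dist[i][j], dist[i][k] + dist[k][j]). The final matrix gives, for each (i, j), the minimum total weight of any directed path from i to j (possibly empty when i = j).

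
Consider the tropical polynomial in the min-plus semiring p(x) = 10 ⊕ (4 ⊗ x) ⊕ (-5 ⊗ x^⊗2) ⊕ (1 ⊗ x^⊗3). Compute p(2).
p(2) = -1

A tropical monomial a ⊗ x^⊗i evaluates to a + i · x. Evaluating each term at x = 2:
  Term 0 contributes 10 + 0 · 2 = 10
  Term 1 contributes 4 + 1 · 2 = 6
  Term 2 contributes -5 + 2 · 2 = -1
  Term 3 contributes 1 + 3 · 2 = 7
p(2) = ⊕ of these = min[10, 6, -1, 7] = -1.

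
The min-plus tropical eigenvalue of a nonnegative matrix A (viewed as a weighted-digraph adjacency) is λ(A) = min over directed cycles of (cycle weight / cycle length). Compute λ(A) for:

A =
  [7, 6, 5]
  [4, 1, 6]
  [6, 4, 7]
λ(A) = 1

Enumerate directed cycles and compute their means (weight / length). Sample:
  cycle 0 → 0: weight = 7, length = 1, mean = 7/1 ≈ 7.000
  cycle 1 → 1: weight = 1, length = 1, mean = 1/1 ≈ 1.000
  cycle 2 → 2: weight = 7, length = 1, mean = 7/1 ≈ 7.000
  cycle 0 → 1 → 0: weight = 10, length = 2, mean = 10/2 ≈ 5.000
  cycle 0 → 2 → 0: weight = 11, length = 2, mean = 11/2 ≈ 5.500
  cycle 1 → 0 → 1: weight = 10, length = 2, mean = 10/2 ≈ 5.000
Minimum mean = 1.000, attained e.g. along the cycle 1 → 1 with weight 1 and length 1. So λ(A) = 1/1 = 1.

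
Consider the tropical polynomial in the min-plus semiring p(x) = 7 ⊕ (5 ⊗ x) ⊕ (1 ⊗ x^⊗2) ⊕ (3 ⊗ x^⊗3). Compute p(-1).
p(-1) = -1

A tropical monomial a ⊗ x^⊗i evaluates to a + i · x. Evaluating each term at x = -1:
  Term 0 contributes 7 + 0 · -1 = 7
  Term 1 contributes 5 + 1 · -1 = 4
  Term 2 contributes 1 + 2 · -1 = -1
  Term 3 contributes 3 + 3 · -1 = 0
p(-1) = ⊕ of these = min[7, 4, -1, 0] = -1.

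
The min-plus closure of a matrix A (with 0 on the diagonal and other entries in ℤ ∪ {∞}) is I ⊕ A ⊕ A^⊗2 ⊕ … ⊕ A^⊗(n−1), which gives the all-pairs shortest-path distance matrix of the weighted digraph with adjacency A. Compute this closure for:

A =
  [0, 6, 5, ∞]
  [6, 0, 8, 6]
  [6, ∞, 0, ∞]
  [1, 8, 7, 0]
Closure =
  [0, 6, 5, 12]
  [6, 0, 8, 6]
  [6, 12, 0, 18]
  [1, 7, 6, 0]

This is the Floyd-Warshall all-pairs shortest-path computation. For each intermediate vertex k = 0, 1, …, 3, update dist[i][j] ← min(dist[i][j], dist[i][k] + dist[k][j]). The final matrix gives, for each (i, j), the minimum total weight of any directed path from i to j (possibly empty when i = j).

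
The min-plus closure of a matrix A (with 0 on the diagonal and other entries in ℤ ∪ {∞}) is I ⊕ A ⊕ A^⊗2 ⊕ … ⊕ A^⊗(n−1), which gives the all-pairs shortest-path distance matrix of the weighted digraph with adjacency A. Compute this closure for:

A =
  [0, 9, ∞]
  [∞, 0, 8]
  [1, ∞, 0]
Closure =
  [0, 9, 17]
  [9, 0, 8]
  [1, 10, 0]

This is the Floyd-Warshall all-pairs shortest-path computation. For each intermediate vertex k = 0, 1, …, 2, update dist[i][j] ← min(dist[i][j], dist[i][k] + dist[k][j]). The final matrix gives, for each (i, j), the minimum total weight of any directed path from i to j (possibly empty when i = j).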